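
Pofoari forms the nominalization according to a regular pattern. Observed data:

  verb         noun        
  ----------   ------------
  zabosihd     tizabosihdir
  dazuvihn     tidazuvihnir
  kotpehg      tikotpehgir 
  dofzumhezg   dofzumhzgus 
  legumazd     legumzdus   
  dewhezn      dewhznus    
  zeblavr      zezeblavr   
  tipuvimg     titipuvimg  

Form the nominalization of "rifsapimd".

"rifsapimd" has second-to-last letter 'm'. The one such stem in the data (tipuvimg → titipuvimg) repeats the first consonant+vowel as a prefix (as does zeblavr), so the same rule applies.
The other patterns: stems whose second-to-last letter is 'h' add ti- … -ir around the stem; stems whose second-to-last letter is 'z' delete the last vowel and add -us.
So rifsapimd → ririfsapimd.

ririfsapimd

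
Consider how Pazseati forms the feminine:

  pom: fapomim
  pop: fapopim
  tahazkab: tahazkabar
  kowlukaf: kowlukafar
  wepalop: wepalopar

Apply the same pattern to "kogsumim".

kogsumimar

pop and wepalop both end in -p yet inflect differently (fapopim, wepalopar), so the final letter is not what conditions the rule; the number of vowels is.
"kogsumim" has 3 vowels. The stems with 3 vowels (tahazkab → tahazkabar, wepalop → wepalopar, kowlukaf → kowlukafar) add -ar.
The other pattern: stems with 1 vowel add fa- … -im around the stem.
So kogsumim → kogsumimar.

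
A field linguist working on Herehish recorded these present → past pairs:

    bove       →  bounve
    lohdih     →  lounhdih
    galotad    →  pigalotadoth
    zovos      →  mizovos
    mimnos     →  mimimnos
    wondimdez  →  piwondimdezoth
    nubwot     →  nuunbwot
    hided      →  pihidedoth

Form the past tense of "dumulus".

"dumulus" ends in -s. The stems ending in -s (zovos → mizovos, mimnos → mimimnos) add the prefix mi-.
The other patterns: stems ending in -d or -z add pi- … -oth around the stem; stems ending in -e, -h or -t insert -un- after the first vowel.
So dumulus → midumulus.

midumulus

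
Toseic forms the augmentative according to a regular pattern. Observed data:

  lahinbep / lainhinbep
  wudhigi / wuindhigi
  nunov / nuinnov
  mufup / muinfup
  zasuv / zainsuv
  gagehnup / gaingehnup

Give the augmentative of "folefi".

Every pair shown (lahinbep → lainhinbep, wudhigi → wuindhigi, nunov → nuinnov, …) follows the same rule: insert -in- after the first vowel.
So folefi → foinlefi.

foinlefi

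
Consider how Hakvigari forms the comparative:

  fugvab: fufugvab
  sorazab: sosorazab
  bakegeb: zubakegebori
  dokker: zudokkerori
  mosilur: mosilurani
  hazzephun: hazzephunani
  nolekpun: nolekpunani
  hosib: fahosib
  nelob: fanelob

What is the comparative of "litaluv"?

fugvab and bakegeb both end in -b yet inflect differently (fufugvab, zubakegebori), so the final letter is not what conditions the rule; the last vowel is.
"litaluv" has last vowel 'u'. The stems whose last vowel is 'u' (mosilur → mosilurani, hazzephun → hazzephunani, nolekpun → nolekpunani) add -ani.
The other patterns: stems whose last vowel is 'a' repeat the first consonant+vowel as a prefix; stems whose last vowel is 'e' add zu- … -ori around the stem; stems whose last vowel is 'i' or 'o' add the prefix fa-.
So litaluv → litaluvani.

litaluvani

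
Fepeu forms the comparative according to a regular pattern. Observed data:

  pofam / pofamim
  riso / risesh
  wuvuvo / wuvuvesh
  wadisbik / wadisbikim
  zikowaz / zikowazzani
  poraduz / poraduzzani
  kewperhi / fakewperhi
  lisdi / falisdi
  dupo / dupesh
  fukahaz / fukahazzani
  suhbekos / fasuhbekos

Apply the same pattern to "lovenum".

suhbekos and riso both have last vowel 'o' yet inflect differently (fasuhbekos, risesh), so the last vowel is not what conditions the rule; the final letter is.
"lovenum" ends in -m. The one such stem in the data (pofam → pofamim) adds -im, so the same rule applies.
The other patterns: stems ending in -i or -s add the prefix fa-; stems ending in -z double the final consonant and add -ani; stems ending in -o drop the final letter and add -esh.
So lovenum → lovenumim.

lovenumim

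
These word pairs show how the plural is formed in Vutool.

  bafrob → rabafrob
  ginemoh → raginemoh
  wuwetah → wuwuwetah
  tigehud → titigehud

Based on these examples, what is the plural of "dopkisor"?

ginemoh and wuwetah both end in -h yet inflect differently (raginemoh, wuwuwetah), so the final letter is not what conditions the rule; the last vowel is.
"dopkisor" has last vowel 'o'. The stems whose last vowel is 'o' (ginemoh → raginemoh, bafrob → rabafrob) add the prefix ra-.
The other pattern: stems whose last vowel is 'a' or 'u' repeat the first consonant+vowel as a prefix.
So dopkisor → radopkisor.

radopkisor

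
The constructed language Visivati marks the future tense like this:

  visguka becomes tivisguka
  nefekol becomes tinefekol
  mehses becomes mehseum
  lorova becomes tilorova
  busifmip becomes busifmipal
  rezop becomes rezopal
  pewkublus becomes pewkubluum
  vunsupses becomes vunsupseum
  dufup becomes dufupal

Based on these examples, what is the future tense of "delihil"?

tidelihil

"delihil" ends in -l. The one such stem in the data (nefekol → tinefekol) adds the prefix ti-, so the same rule applies.
The other patterns: stems ending in -p add -al; stems ending in -s drop the final letter and add -um.
So delihil → tidelihil.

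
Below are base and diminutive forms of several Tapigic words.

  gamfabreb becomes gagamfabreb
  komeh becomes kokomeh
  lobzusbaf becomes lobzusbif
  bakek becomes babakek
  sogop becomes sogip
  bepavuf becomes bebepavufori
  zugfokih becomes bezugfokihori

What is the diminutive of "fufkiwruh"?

befufkiwruhori

"fufkiwruh" has last vowel 'u'. The one such stem in the data (bepavuf → bebepavufori) adds be- … -ori around the stem, so the same rule applies.
The other patterns: stems whose last vowel is 'a' or 'o' change the last vowel to 'i'; stems whose last vowel is 'e' repeat the first consonant+vowel as a prefix.
So fufkiwruh → befufkiwruhori.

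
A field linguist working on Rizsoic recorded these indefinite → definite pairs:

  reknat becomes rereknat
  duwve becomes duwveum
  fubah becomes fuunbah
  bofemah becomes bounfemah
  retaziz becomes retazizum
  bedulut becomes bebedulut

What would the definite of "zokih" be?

"zokih" ends in -h. The stems ending in -h (bofemah → bounfemah, fubah → fuunbah) insert -un- after the first vowel.
The other patterns: stems ending in -t repeat the first consonant+vowel as a prefix; stems ending in -e or -z add -um.
So zokih → zounkih.

zounkih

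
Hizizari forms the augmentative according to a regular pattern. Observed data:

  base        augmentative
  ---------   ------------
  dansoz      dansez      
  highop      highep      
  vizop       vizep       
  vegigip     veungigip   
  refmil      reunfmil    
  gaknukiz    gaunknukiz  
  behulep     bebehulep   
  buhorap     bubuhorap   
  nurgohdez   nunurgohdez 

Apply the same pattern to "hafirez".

highop and vegigip both end in -p yet inflect differently (highep, veungigip), so the final letter is not what conditions the rule; the last vowel is.
"hafirez" has last vowel 'e'. The stems whose last vowel is 'e' (behulep → bebehulep, nurgohdez → nunurgohdez) repeat the first consonant+vowel as a prefix.
So hafirez → hahafirez.

hahafirez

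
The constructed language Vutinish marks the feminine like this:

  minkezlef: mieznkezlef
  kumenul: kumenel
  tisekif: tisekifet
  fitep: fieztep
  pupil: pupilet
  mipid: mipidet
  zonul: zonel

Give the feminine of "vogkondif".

"vogkondif" has last vowel 'i'. The stems whose last vowel is 'i' (pupil → pupilet, mipid → mipidet, tisekif → tisekifet) add -et.
So vogkondif → vogkondifet.

vogkondifet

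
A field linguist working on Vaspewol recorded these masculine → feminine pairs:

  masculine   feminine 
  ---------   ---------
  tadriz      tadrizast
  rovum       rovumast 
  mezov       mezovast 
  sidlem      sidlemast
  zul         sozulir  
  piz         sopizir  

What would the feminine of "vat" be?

sovatir

tadriz and piz both end in -z yet inflect differently (tadrizast, sopizir), so the final letter is not what conditions the rule; the number of vowels is.
"vat" has 1 vowel. The stems with 1 vowel (zul → sozulir, piz → sopizir) add so- … -ir around the stem.
So vat → sovatir.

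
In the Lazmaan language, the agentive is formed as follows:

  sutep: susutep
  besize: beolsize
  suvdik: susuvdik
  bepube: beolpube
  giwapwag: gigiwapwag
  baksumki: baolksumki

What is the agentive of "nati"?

sutep and bepube both have last vowel 'e' yet inflect differently (susutep, beolpube), so the last vowel is not what conditions the rule; whether the stem ends in a vowel or a consonant is.
"nati" ends in a vowel. The stems ending in a vowel (bepube → beolpube, besize → beolsize, baksumki → baolksumki) insert -ol- after the first vowel.
So nati → naolti.

naolti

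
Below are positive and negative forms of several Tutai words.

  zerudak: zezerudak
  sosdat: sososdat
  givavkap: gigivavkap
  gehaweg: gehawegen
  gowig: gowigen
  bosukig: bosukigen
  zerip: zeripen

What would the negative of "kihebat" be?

"kihebat" has last vowel 'a'. The stems whose last vowel is 'a' (zerudak → zezerudak, givavkap → gigivavkap, sosdat → sososdat) repeat the first consonant+vowel as a prefix.
The other pattern: stems whose last vowel is 'e' or 'i' add -en.
So kihebat → kikihebat.

kikihebat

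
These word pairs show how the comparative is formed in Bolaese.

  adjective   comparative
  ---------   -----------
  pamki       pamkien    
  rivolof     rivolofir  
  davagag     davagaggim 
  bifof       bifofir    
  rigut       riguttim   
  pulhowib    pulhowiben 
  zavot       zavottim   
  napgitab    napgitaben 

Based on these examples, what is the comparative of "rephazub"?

rivolof and zavot both have last vowel 'o' yet inflect differently (rivolofir, zavottim), so the last vowel is not what conditions the rule; the final letter is.
"rephazub" ends in -b. The stems ending in -b (pulhowib → pulhowiben, napgitab → napgitaben) add -en.
So rephazub → rephazuben.

rephazuben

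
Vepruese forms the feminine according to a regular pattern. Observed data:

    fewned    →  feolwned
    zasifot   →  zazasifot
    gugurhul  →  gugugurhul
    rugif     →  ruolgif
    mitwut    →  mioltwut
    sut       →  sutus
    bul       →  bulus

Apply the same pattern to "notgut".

nooltgut

sut and mitwut both end in -t yet inflect differently (sutus, mioltwut), so the final letter is not what conditions the rule; the number of vowels is.
"notgut" has 2 vowels. The stems with 2 vowels (rugif → ruolgif, fewned → feolwned, mitwut → mioltwut) insert -ol- after the first vowel.
So notgut → nooltgut.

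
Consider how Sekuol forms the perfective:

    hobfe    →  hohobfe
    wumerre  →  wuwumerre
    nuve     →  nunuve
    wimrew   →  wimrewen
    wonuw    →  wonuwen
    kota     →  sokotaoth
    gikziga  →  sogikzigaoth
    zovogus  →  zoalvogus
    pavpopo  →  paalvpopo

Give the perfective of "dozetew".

hobfe and wimrew both have last vowel 'e' yet inflect differently (hohobfe, wimrewen), so the last vowel is not what conditions the rule; the final letter is.
"dozetew" ends in -w. The stems ending in -w (wimrew → wimrewen, wonuw → wonuwen) add -en.
The other patterns: stems ending in -e repeat the first consonant+vowel as a prefix; stems ending in -a add so- … -oth around the stem; stems ending in -o or -s insert -al- after the first vowel.
So dozetew → dozetewen.

dozetewen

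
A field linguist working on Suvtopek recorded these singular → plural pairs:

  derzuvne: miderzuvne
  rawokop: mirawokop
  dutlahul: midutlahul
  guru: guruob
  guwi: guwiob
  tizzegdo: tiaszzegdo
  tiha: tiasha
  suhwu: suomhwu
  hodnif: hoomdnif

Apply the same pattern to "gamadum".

gamadumob

guru and suhwu both end in -u yet inflect differently (guruob, suomhwu), so the final letter is not what conditions the rule; the first letter is.
"gamadum" begins with g-. The stems beginning with g- (guru → guruob, guwi → guwiob) add -ob.
So gamadum → gamadumob.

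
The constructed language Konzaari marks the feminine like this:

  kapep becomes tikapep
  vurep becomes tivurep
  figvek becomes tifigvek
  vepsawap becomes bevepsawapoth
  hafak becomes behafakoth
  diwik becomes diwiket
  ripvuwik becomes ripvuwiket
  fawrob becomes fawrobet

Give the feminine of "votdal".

"votdal" has last vowel 'a'. The stems whose last vowel is 'a' (vepsawap → bevepsawapoth, hafak → behafakoth) add be- … -oth around the stem.
So votdal → bevotdaloth.

bevotdaloth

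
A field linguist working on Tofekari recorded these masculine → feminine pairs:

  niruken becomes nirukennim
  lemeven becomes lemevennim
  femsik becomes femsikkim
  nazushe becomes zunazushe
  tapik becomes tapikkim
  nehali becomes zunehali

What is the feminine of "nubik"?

nubikkim

nehali and femsik both have last vowel 'i' yet inflect differently (zunehali, femsikkim), so the last vowel is not what conditions the rule; whether the stem ends in a vowel or a consonant is.
"nubik" ends in a consonant. The stems ending in a consonant (femsik → femsikkim, niruken → nirukennim, tapik → tapikkim) double the final consonant and add -im.
The other pattern: stems ending in a vowel add the prefix zu-.
So nubik → nubikkim.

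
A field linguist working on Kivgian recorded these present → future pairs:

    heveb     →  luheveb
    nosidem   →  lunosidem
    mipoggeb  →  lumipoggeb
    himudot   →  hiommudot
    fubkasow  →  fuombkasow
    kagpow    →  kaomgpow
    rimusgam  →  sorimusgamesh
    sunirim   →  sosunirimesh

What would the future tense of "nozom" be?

"nozom" has last vowel 'o'. The stems whose last vowel is 'o' (himudot → hiommudot, fubkasow → fuombkasow, kagpow → kaomgpow) insert -om- after the first vowel.
So nozom → noomzom.

noomzom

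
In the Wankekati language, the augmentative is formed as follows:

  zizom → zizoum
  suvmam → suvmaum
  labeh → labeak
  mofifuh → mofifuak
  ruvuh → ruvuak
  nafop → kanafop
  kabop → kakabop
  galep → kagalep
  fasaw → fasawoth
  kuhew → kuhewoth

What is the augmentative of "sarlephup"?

zizom and nafop both have last vowel 'o' yet inflect differently (zizoum, kanafop), so the last vowel is not what conditions the rule; the final letter is.
"sarlephup" ends in -p. The stems ending in -p (nafop → kanafop, kabop → kakabop, galep → kagalep) add the prefix ka-.
The other patterns: stems ending in -m drop the final letter and add -um; stems ending in -h drop the final letter and add -ak; stems ending in -w add -oth.
So sarlephup → kasarlephup.

kasarlephup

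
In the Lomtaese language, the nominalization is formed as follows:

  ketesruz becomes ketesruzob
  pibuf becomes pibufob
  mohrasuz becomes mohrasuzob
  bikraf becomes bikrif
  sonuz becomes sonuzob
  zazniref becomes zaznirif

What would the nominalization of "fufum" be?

fufumob

pibuf and zazniref both end in -f yet inflect differently (pibufob, zaznirif), so the final letter is not what conditions the rule; the last vowel is.
"fufum" has last vowel 'u'. The stems whose last vowel is 'u' (mohrasuz → mohrasuzob, pibuf → pibufob, ketesruz → ketesruzob) add -ob.
So fufum → fufumob.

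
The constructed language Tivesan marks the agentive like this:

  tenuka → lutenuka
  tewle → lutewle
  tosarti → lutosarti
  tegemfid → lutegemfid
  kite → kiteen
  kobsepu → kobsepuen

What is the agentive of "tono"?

kite and tewle both end in -e yet inflect differently (kiteen, lutewle), so the final letter is not what conditions the rule; the first letter is.
"tono" begins with t-. The stems beginning with t- (tenuka → lutenuka, tosarti → lutosarti, tewle → lutewle) add the prefix lu-.
So tono → lutono.

lutono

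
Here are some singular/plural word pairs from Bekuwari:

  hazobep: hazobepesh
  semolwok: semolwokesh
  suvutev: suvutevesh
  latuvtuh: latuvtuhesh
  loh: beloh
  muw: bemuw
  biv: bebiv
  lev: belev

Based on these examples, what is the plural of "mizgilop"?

mizgilopesh

latuvtuh and loh both end in -h yet inflect differently (latuvtuhesh, beloh), so the final letter is not what conditions the rule; the number of vowels is.
"mizgilop" has 3 vowels. The stems with 3 vowels (hazobep → hazobepesh, semolwok → semolwokesh, suvutev → suvutevesh) add -esh.
So mizgilop → mizgilopesh.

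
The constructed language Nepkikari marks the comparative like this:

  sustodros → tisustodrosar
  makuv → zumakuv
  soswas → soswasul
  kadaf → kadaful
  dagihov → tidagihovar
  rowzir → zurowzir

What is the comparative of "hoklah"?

"hoklah" has last vowel 'a'. The stems whose last vowel is 'a' (kadaf → kadaful, soswas → soswasul) add -ul.
The other patterns: stems whose last vowel is 'o' add ti- … -ar around the stem; stems whose last vowel is 'i' or 'u' add the prefix zu-.
So hoklah → hoklahul.

hoklahul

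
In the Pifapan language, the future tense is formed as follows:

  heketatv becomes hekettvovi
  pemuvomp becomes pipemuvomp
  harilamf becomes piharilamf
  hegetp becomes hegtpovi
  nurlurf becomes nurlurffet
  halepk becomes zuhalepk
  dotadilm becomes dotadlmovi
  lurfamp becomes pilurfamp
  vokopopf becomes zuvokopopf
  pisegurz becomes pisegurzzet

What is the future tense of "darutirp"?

"darutirp" has second-to-last letter 'r'. The stems whose second-to-last letter is 'r' (nurlurf → nurlurffet, pisegurz → pisegurzzet) double the final consonant and add -et.
So darutirp → darutirppet.

darutirppet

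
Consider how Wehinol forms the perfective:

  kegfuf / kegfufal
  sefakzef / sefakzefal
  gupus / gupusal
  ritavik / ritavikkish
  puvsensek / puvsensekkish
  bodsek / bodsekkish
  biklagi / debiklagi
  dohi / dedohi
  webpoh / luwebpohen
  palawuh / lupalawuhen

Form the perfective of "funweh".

lufunwehen

sefakzef and puvsensek both have last vowel 'e' yet inflect differently (sefakzefal, puvsensekkish), so the last vowel is not what conditions the rule; the final letter is.
"funweh" ends in -h. The stems ending in -h (webpoh → luwebpohen, palawuh → lupalawuhen) add lu- … -en around the stem.
So funweh → lufunwehen.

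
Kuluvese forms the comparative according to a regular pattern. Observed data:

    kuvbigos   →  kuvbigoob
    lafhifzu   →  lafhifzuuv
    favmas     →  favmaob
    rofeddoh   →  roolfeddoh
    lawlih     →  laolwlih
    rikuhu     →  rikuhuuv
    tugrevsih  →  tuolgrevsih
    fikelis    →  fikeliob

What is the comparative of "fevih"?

feolvih

kuvbigos and rofeddoh both have last vowel 'o' yet inflect differently (kuvbigoob, roolfeddoh), so the last vowel is not what conditions the rule; the final letter is.
"fevih" ends in -h. The stems ending in -h (rofeddoh → roolfeddoh, tugrevsih → tuolgrevsih, lawlih → laolwlih) insert -ol- after the first vowel.
So fevih → feolvih.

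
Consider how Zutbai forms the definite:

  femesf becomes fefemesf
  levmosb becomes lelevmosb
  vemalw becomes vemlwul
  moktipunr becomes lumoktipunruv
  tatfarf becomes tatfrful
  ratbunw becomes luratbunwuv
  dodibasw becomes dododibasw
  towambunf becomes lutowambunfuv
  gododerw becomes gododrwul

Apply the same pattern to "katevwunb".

dodibasw and ratbunw both end in -w yet inflect differently (dododibasw, luratbunwuv), so the final letter is not what conditions the rule; the second-to-last letter is.
"katevwunb" has second-to-last letter 'n'. The stems whose second-to-last letter is 'n' (ratbunw → luratbunwuv, moktipunr → lumoktipunruv, towambunf → lutowambunfuv) add lu- … -uv around the stem.
So katevwunb → lukatevwunbuv.

lukatevwunbuv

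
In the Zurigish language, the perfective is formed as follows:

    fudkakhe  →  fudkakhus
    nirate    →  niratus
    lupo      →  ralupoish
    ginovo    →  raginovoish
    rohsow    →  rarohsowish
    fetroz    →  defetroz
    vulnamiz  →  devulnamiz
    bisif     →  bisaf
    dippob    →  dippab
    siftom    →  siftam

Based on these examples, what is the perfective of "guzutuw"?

raguzutuwish

lupo and fetroz both have last vowel 'o' yet inflect differently (ralupoish, defetroz), so the last vowel is not what conditions the rule; the final letter is.
"guzutuw" ends in -w. The one such stem in the data (rohsow → rarohsowish) adds ra- … -ish around the stem, so the same rule applies.
So guzutuw → raguzutuwish.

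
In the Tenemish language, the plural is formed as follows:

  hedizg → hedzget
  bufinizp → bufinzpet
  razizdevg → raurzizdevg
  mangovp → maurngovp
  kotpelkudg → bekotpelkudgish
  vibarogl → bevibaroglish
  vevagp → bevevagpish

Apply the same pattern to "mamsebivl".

maurmsebivl

hedizg and razizdevg both end in -g yet inflect differently (hedzget, raurzizdevg), so the final letter is not what conditions the rule; the second-to-last letter is.
"mamsebivl" has second-to-last letter 'v'. The stems whose second-to-last letter is 'v' (razizdevg → raurzizdevg, mangovp → maurngovp) insert -ur- after the first vowel.
The other patterns: stems whose second-to-last letter is 'z' delete the last vowel and add -et; stems whose second-to-last letter is 'd' or 'g' add be- … -ish around the stem.
So mamsebivl → maurmsebivl.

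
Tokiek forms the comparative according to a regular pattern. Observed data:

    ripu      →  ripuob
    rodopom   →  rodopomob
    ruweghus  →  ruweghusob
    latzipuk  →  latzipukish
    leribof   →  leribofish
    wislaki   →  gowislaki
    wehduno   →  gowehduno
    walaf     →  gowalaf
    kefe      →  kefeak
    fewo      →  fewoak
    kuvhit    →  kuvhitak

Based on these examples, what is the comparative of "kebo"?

leribof and walaf both end in -f yet inflect differently (leribofish, gowalaf), so the final letter is not what conditions the rule; the first letter is.
"kebo" begins with k-. The stems beginning with k- (kefe → kefeak, kuvhit → kuvhitak) add -ak.
The other patterns: stems beginning with r- add -ob; stems beginning with l- add -ish; stems beginning with w- add the prefix go-.
So kebo → keboak.

keboak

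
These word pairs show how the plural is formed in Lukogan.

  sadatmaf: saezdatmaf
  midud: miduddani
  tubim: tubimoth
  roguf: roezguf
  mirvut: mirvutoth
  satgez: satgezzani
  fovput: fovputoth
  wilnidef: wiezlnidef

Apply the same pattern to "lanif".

"lanif" ends in -f. The stems ending in -f (roguf → roezguf, wilnidef → wiezlnidef, sadatmaf → saezdatmaf) insert -ez- after the first vowel.
So lanif → laeznif.

laeznif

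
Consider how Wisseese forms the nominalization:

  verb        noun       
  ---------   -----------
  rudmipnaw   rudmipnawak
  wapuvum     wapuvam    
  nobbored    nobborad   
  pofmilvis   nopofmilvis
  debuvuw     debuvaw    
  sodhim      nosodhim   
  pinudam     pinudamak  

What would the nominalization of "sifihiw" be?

pinudam and sodhim both end in -m yet inflect differently (pinudamak, nosodhim), so the final letter is not what conditions the rule; the last vowel is.
"sifihiw" has last vowel 'i'. The stems whose last vowel is 'i' (pofmilvis → nopofmilvis, sodhim → nosodhim) add the prefix no-.
The other patterns: stems whose last vowel is 'a' add -ak; stems whose last vowel is 'e' or 'u' change the last vowel to 'a'.
So sifihiw → nosifihiw.

nosifihiw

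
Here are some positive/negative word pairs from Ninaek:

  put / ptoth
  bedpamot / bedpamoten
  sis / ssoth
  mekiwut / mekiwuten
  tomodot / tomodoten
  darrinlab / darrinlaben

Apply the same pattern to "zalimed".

zalimeden

"zalimed" has 3 vowels. The stems with 3 vowels (bedpamot → bedpamoten, darrinlab → darrinlaben, tomodot → tomodoten) add -en.
So zalimed → zalimeden.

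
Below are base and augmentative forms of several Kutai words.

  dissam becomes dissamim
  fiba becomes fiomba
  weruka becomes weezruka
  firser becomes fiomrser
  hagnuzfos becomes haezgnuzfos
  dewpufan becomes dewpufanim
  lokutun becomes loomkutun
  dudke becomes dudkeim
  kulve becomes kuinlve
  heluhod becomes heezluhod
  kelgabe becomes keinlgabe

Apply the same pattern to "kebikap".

keinbikap

"kebikap" begins with k-. The stems beginning with k- (kulve → kuinlve, kelgabe → keinlgabe) insert -in- after the first vowel.
So kebikap → keinbikap.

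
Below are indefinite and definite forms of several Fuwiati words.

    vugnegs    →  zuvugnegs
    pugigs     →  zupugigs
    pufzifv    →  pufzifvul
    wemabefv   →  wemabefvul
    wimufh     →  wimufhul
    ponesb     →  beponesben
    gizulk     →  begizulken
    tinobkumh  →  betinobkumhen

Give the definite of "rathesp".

berathespen

"rathesp" has second-to-last letter 's'. The one such stem in the data (ponesb → beponesben) adds be- … -en around the stem, so the same rule applies.
The other patterns: stems whose second-to-last letter is 'g' add the prefix zu-; stems whose second-to-last letter is 'f' add -ul.
So rathesp → berathespen.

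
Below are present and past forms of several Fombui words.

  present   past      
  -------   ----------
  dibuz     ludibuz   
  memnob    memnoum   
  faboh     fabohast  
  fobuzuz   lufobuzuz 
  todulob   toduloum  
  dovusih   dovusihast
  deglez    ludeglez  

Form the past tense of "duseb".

duseum

todulob and faboh both have last vowel 'o' yet inflect differently (toduloum, fabohast), so the last vowel is not what conditions the rule; the final letter is.
"duseb" ends in -b. The stems ending in -b (todulob → toduloum, memnob → memnoum) drop the final letter and add -um.
The other patterns: stems ending in -z add the prefix lu-; stems ending in -h add -ast.
So duseb → duseum.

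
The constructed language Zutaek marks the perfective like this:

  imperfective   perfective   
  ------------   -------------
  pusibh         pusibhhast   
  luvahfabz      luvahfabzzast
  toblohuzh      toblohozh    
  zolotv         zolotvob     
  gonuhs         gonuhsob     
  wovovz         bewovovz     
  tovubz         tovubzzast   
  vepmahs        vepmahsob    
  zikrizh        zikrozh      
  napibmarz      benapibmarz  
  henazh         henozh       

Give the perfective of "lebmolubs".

pusibh and toblohuzh both end in -h yet inflect differently (pusibhhast, toblohozh), so the final letter is not what conditions the rule; the second-to-last letter is.
"lebmolubs" has second-to-last letter 'b'. The stems whose second-to-last letter is 'b' (pusibh → pusibhhast, luvahfabz → luvahfabzzast, tovubz → tovubzzast) double the final consonant and add -ast.
The other patterns: stems whose second-to-last letter is 'h' or 't' add -ob; stems whose second-to-last letter is 'z' change the last vowel to 'o'; stems whose second-to-last letter is 'r' or 'v' add the prefix be-.
So lebmolubs → lebmolubssast.

lebmolubssast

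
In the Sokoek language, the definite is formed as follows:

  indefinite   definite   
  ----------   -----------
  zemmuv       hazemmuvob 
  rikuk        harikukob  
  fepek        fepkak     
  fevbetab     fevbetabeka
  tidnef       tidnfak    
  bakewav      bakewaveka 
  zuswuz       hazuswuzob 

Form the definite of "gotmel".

gotmlak

bakewav and zemmuv both end in -v yet inflect differently (bakewaveka, hazemmuvob), so the final letter is not what conditions the rule; the last vowel is.
"gotmel" has last vowel 'e'. The stems whose last vowel is 'e' (fepek → fepkak, tidnef → tidnfak) delete the last vowel and add -ak.
The other patterns: stems whose last vowel is 'a' add -eka; stems whose last vowel is 'u' add ha- … -ob around the stem.
So gotmel → gotmlak.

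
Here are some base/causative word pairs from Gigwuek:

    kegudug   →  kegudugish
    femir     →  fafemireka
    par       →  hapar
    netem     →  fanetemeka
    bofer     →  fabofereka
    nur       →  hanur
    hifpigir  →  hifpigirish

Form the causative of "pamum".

"pamum" has 2 vowels. The stems with 2 vowels (femir → fafemireka, bofer → fabofereka, netem → fanetemeka) add fa- … -eka around the stem.
The other patterns: stems with 1 vowel add the prefix ha-; stems with 3 vowels add -ish.
So pamum → fapamumeka.

fapamumeka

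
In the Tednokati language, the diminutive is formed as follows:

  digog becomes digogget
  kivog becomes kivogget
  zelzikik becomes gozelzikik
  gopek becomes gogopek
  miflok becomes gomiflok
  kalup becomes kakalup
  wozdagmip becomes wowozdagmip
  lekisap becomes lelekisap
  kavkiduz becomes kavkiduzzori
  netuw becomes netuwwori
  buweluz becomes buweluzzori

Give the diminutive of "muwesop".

mumuwesop

digog and miflok both have last vowel 'o' yet inflect differently (digogget, gomiflok), so the last vowel is not what conditions the rule; the final letter is.
"muwesop" ends in -p. The stems ending in -p (kalup → kakalup, wozdagmip → wowozdagmip, lekisap → lelekisap) repeat the first consonant+vowel as a prefix.
So muwesop → mumuwesop.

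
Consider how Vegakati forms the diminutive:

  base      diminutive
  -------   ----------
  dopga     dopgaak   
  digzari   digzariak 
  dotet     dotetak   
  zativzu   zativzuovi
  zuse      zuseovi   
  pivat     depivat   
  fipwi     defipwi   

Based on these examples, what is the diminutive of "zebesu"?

"zebesu" begins with z-. The stems beginning with z- (zativzu → zativzuovi, zuse → zuseovi) add -ovi.
The other patterns: stems beginning with d- add -ak; stems beginning with f- or p- add the prefix de-.
So zebesu → zebesuovi.

zebesuovi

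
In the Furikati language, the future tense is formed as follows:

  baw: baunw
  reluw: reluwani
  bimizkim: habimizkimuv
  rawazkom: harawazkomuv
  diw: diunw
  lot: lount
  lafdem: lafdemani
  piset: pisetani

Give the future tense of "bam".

lot and piset both end in -t yet inflect differently (lount, pisetani), so the final letter is not what conditions the rule; the number of vowels is.
"bam" has 1 vowel. The stems with 1 vowel (lot → lount, diw → diunw, baw → baunw) insert -un- after the first vowel.
So bam → baunm.

baunm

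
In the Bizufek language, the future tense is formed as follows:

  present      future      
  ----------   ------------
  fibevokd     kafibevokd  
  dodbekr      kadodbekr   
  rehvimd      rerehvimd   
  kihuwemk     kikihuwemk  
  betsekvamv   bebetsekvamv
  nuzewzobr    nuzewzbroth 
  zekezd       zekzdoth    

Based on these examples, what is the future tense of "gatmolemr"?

gagatmolemr

fibevokd and rehvimd both end in -d yet inflect differently (kafibevokd, rerehvimd), so the final letter is not what conditions the rule; the second-to-last letter is.
"gatmolemr" has second-to-last letter 'm'. The stems whose second-to-last letter is 'm' (rehvimd → rerehvimd, kihuwemk → kikihuwemk, betsekvamv → bebetsekvamv) repeat the first consonant+vowel as a prefix.
The other patterns: stems whose second-to-last letter is 'k' add the prefix ka-; stems whose second-to-last letter is 'b' or 'z' delete the last vowel and add -oth.
So gatmolemr → gagatmolemr.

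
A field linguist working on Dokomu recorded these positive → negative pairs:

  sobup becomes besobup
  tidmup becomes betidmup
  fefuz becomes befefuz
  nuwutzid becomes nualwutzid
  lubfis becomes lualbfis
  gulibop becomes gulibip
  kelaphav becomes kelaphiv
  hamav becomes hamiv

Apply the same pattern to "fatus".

sobup and gulibop both end in -p yet inflect differently (besobup, gulibip), so the final letter is not what conditions the rule; the last vowel is.
"fatus" has last vowel 'u'. The stems whose last vowel is 'u' (sobup → besobup, tidmup → betidmup, fefuz → befefuz) add the prefix be-.
So fatus → befatus.

befatus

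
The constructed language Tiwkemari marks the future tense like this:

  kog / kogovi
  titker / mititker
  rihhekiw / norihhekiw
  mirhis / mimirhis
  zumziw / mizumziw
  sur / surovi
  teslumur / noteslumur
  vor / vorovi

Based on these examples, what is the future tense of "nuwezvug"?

"nuwezvug" has 3 vowels. The stems with 3 vowels (teslumur → noteslumur, rihhekiw → norihhekiw) add the prefix no-.
So nuwezvug → nonuwezvug.

nonuwezvug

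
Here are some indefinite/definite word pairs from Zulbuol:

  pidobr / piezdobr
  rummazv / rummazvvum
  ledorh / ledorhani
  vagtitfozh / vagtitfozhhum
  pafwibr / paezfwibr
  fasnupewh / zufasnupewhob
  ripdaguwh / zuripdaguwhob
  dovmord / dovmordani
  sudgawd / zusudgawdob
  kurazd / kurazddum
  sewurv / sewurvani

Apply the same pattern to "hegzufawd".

zuhegzufawdob

sudgawd and dovmord both end in -d yet inflect differently (zusudgawdob, dovmordani), so the final letter is not what conditions the rule; the second-to-last letter is.
"hegzufawd" has second-to-last letter 'w'. The stems whose second-to-last letter is 'w' (ripdaguwh → zuripdaguwhob, sudgawd → zusudgawdob, fasnupewh → zufasnupewhob) add zu- … -ob around the stem.
The other patterns: stems whose second-to-last letter is 'b' insert -ez- after the first vowel; stems whose second-to-last letter is 'r' add -ani; stems whose second-to-last letter is 'z' double the final consonant and add -um.
So hegzufawd → zuhegzufawdob.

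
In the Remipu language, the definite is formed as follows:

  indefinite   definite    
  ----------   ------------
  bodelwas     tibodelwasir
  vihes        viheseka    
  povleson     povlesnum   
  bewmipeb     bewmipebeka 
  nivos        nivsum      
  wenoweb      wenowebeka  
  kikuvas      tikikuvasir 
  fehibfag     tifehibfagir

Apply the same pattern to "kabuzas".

tikabuzasir

bodelwas and vihes both end in -s yet inflect differently (tibodelwasir, viheseka), so the final letter is not what conditions the rule; the last vowel is.
"kabuzas" has last vowel 'a'. The stems whose last vowel is 'a' (bodelwas → tibodelwasir, kikuvas → tikikuvasir, fehibfag → tifehibfagir) add ti- … -ir around the stem.
The other patterns: stems whose last vowel is 'e' add -eka; stems whose last vowel is 'o' delete the last vowel and add -um.
So kabuzas → tikabuzasir.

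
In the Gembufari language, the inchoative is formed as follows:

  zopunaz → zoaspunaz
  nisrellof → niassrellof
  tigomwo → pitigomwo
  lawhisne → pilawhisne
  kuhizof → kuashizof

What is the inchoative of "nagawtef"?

naasgawtef

tigomwo and nisrellof both have last vowel 'o' yet inflect differently (pitigomwo, niassrellof), so the last vowel is not what conditions the rule; whether the stem ends in a vowel or a consonant is.
"nagawtef" ends in a consonant. The stems ending in a consonant (zopunaz → zoaspunaz, nisrellof → niassrellof, kuhizof → kuashizof) insert -as- after the first vowel.
So nagawtef → naasgawtef.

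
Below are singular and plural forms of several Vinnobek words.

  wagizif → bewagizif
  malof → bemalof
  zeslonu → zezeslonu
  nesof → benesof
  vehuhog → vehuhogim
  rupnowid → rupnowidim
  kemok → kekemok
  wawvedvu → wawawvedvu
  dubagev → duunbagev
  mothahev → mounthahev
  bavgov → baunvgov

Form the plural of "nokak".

nonokak

nesof and bavgov both have last vowel 'o' yet inflect differently (benesof, baunvgov), so the last vowel is not what conditions the rule; the final letter is.
"nokak" ends in -k. The one such stem in the data (kemok → kekemok) repeats the first consonant+vowel as a prefix (as do zeslonu, wawvedvu), so the same rule applies.
So nokak → nonokak.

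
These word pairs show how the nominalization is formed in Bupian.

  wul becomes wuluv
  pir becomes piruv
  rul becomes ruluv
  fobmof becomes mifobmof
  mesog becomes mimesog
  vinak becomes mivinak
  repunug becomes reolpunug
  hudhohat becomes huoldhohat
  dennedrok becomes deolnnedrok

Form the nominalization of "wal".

"wal" has 1 vowel. The stems with 1 vowel (wul → wuluv, pir → piruv, rul → ruluv) add -uv.
The other patterns: stems with 2 vowels add the prefix mi-; stems with 3 vowels insert -ol- after the first vowel.
So wal → waluv.

waluv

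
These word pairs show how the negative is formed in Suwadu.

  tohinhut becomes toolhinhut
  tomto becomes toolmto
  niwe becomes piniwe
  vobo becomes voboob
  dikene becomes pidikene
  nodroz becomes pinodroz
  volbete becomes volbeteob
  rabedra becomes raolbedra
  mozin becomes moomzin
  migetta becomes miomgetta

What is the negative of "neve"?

migetta and rabedra both end in -a yet inflect differently (miomgetta, raolbedra), so the final letter is not what conditions the rule; the first letter is.
"neve" begins with n-. The stems beginning with n- (niwe → piniwe, nodroz → pinodroz) add the prefix pi-.
The other patterns: stems beginning with v- add -ob; stems beginning with m- insert -om- after the first vowel; stems beginning with r- or t- insert -ol- after the first vowel.
So neve → pineve.

pineve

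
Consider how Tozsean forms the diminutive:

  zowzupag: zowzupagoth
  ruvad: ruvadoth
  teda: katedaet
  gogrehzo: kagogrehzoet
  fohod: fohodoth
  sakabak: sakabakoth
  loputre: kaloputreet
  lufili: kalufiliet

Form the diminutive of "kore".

kakoreet

zowzupag and teda both have last vowel 'a' yet inflect differently (zowzupagoth, katedaet), so the last vowel is not what conditions the rule; whether the stem ends in a vowel or a consonant is.
"kore" ends in a vowel. The stems ending in a vowel (lufili → kalufiliet, loputre → kaloputreet, teda → katedaet) add ka- … -et around the stem.
The other pattern: stems ending in a consonant add -oth.
So kore → kakoreet.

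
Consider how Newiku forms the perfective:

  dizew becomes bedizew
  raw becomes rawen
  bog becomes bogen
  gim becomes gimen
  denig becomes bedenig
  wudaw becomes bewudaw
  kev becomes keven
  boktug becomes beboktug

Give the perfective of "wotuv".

boktug and bog both end in -g yet inflect differently (beboktug, bogen), so the final letter is not what conditions the rule; the number of vowels is.
"wotuv" has 2 vowels. The stems with 2 vowels (boktug → beboktug, wudaw → bewudaw, denig → bedenig) add the prefix be-.
So wotuv → bewotuv.

bewotuv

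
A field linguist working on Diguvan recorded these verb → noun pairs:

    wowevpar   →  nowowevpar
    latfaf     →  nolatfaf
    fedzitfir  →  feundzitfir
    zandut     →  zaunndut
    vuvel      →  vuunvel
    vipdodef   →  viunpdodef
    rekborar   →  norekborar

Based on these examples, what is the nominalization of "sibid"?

"sibid" has last vowel 'i'. The one such stem in the data (fedzitfir → feundzitfir) inserts -un- after the first vowel (as do vuvel, vipdodef), so the same rule applies.
So sibid → siunbid.

siunbid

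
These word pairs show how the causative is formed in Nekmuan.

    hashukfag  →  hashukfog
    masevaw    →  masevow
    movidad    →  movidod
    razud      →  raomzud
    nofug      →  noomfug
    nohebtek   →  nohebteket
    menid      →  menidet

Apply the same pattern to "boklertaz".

boklertoz

movidad and razud both end in -d yet inflect differently (movidod, raomzud), so the final letter is not what conditions the rule; the last vowel is.
"boklertaz" has last vowel 'a'. The stems whose last vowel is 'a' (hashukfag → hashukfog, masevaw → masevow, movidad → movidod) change the last vowel to 'o'.
The other patterns: stems whose last vowel is 'u' insert -om- after the first vowel; stems whose last vowel is 'e' or 'i' add -et.
So boklertaz → boklertoz.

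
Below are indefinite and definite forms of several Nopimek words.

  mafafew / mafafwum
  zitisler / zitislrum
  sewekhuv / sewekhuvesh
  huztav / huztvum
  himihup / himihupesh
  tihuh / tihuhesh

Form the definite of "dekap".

sewekhuv and huztav both end in -v yet inflect differently (sewekhuvesh, huztvum), so the final letter is not what conditions the rule; the last vowel is.
"dekap" has last vowel 'a'. The one such stem in the data (huztav → huztvum) deletes the last vowel and adds -um (as do mafafew, zitisler), so the same rule applies.
The other pattern: stems whose last vowel is 'u' add -esh.
So dekap → dekpum.

dekpum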